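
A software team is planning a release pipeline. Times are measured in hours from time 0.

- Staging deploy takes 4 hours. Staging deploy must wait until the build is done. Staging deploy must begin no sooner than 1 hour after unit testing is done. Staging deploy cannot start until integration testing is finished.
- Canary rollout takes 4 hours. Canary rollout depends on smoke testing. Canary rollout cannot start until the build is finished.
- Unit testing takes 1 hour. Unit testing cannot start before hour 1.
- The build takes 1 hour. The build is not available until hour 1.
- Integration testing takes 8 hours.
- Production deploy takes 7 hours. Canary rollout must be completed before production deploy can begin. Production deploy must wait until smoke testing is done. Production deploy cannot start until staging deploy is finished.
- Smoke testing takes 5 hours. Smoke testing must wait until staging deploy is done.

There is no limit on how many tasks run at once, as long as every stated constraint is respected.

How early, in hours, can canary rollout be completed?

Integration testing can start immediately at hour 0; it finishes at hour 8.
After its own release at hour 1, unit testing can start at hour 1 and finishes at hour 2.
The build cannot begin until its own release at hour 1. It runs from hour 1 to 1 + 1 = hour 2.
Staging deploy needs all of the build (finishes hour 2); unit testing (finishes hour 2, plus 1-hour gap → hour 3); integration testing (finishes hour 8). That puts its earliest start at hour 8; it finishes at 8 + 4 = hour 12.
Smoke testing cannot begin until staging deploy (finishes hour 12). It runs from hour 12 to 12 + 5 = hour 17.
Canary rollout needs all of smoke testing (finishes hour 17); the build (finishes hour 2). That puts its earliest start at hour 17; it finishes at 17 + 4 = hour 21.

21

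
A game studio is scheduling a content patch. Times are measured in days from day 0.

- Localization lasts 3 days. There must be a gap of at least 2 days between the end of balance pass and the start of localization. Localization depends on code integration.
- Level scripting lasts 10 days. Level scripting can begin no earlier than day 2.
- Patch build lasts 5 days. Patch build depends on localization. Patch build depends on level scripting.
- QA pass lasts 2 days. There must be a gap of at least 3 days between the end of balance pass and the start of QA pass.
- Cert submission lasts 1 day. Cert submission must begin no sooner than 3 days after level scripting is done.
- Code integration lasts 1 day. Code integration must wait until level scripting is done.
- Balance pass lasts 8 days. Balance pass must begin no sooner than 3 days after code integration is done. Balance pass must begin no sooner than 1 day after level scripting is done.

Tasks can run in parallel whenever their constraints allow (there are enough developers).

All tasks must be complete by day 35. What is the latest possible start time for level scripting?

Patch build has no dependents, so it just needs to finish by day 35. Starting by 35 − 5 = day 30 achieves that.
Localization feeds into patch build (must start by day 30); so localization must finish by day 30 and therefore start by day 27.
QA pass has no dependents, so it just needs to finish by day 35. Starting by 35 − 2 = day 33 achieves that.
Balance pass feeds localization (must start by day 27, minus 2-day gap → day 25); QA pass (must start by day 33, minus 3-day gap → day 30). Taking the minimum, balance pass must finish by day 25 and start by 25 − 8 = day 17.
Code integration has several dependents: balance pass (must start by day 17, minus 3-day gap → day 14); localization (must start by day 27). The earliest of those limits is day 14, so code integration must start by 14 − 1 = day 13.
To finish by day 35, cert submission (duration 1) must start no later than day 34.
Level scripting must finish in time for code integration (must start by day 13); balance pass (must start by day 17, minus 1-day gap → day 16); cert submission (must start by day 34, minus 3-day gap → day 31); patch build (must start by day 30). The tightest is day 13, so level scripting must start by 13 − 10 = day 3.

3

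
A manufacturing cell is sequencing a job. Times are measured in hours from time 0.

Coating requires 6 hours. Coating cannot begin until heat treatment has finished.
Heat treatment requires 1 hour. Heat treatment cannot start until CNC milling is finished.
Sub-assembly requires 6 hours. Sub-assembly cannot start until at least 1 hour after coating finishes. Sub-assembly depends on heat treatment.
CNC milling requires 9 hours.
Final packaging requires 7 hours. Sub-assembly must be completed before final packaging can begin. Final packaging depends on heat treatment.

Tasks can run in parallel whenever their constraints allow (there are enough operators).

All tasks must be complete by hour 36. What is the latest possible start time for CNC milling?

6

Final packaging must finish by hour 36; it takes 7 hours, so it must start by 36 − 7 = hour 29.
Sub-assembly has to be done before final packaging (must start by hour 29). That means finishing by hour 29, i.e. starting by 29 − 6 = hour 23.
Since sub-assembly (must start by hour 23, minus 1-hour gap → hour 22) depends on it, coating must finish by hour 22. Backing off its 6-hour duration gives a latest start of hour 16.
Heat treatment has several dependents: coating (must start by hour 16); sub-assembly (must start by hour 23); final packaging (must start by hour 29). The earliest of those limits is hour 16, so heat treatment must start by 16 − 1 = hour 15.
CNC milling must finish before heat treatment (must start by hour 15). With a 9-hour duration, CNC milling must start by 15 − 9 = hour 6.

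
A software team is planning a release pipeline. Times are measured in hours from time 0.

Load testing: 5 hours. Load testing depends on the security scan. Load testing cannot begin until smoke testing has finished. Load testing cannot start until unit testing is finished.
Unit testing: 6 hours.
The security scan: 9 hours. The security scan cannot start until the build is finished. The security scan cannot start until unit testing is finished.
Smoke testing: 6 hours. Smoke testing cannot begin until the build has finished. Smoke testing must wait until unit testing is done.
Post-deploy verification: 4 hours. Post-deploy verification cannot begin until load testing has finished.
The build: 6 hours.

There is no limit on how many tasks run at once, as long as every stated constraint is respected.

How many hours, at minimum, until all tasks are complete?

24

Nothing blocks unit testing, so it runs from hour 0 to hour 6.
The build can start immediately at hour 0; it finishes at hour 6.
Smoke testing has to wait for the build (finishes hour 6); unit testing (finishes hour 6). The latest of these is hour 6, so smoke testing runs hour 6 to 6 + 6 = hour 12.
The security scan has to wait for the build (finishes hour 6); unit testing (finishes hour 6). The latest of these is hour 6, so the security scan runs hour 6 to 6 + 9 = hour 15.
Load testing cannot start until the security scan (finishes hour 15); smoke testing (finishes hour 12); unit testing (finishes hour 6). The controlling bound is hour 15, so load testing finishes at 15 + 5 = hour 20.
After load testing (finishes hour 20), post-deploy verification can start at hour 20 and finishes at hour 24.
All tasks are finished once the last one completes. Finish times: The build at 6, Unit testing at 6, The security scan at 15, Smoke testing at 12, Load testing at 20, Post-deploy verification at 24. The latest is hour 24.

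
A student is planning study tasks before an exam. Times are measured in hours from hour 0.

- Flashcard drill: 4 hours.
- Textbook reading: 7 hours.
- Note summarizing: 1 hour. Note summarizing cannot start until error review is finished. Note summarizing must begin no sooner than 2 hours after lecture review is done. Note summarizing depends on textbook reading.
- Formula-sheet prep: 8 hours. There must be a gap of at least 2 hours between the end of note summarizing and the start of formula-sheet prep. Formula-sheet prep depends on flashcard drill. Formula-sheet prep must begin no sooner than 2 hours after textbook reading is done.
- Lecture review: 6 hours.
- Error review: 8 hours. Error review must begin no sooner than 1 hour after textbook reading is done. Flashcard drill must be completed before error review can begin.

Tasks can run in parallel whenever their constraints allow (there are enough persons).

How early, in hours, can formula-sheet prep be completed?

27

Flashcard drill has no prerequisites, so it starts at hour 0 and finishes at hour 4.
Nothing blocks lecture review, so it runs from hour 0 to hour 6.
Textbook reading can start immediately at hour 0; it finishes at hour 7.
Error review needs all of textbook reading (finishes hour 7, plus 1-hour gap → hour 8); flashcard drill (finishes hour 4). That puts its earliest start at hour 8; it finishes at 8 + 8 = hour 16.
For note summarizing: error review (finishes hour 16); lecture review (finishes hour 6, plus 2-hour gap → hour 8); textbook reading (finishes hour 7). Taking the maximum gives a start of hour 16, and it finishes at 16 + 1 = hour 17.
For formula-sheet prep: note summarizing (finishes hour 17, plus 2-hour gap → hour 19); flashcard drill (finishes hour 4); textbook reading (finishes hour 7, plus 2-hour gap → hour 9). Taking the maximum gives a start of hour 19, and it finishes at 19 + 8 = hour 27.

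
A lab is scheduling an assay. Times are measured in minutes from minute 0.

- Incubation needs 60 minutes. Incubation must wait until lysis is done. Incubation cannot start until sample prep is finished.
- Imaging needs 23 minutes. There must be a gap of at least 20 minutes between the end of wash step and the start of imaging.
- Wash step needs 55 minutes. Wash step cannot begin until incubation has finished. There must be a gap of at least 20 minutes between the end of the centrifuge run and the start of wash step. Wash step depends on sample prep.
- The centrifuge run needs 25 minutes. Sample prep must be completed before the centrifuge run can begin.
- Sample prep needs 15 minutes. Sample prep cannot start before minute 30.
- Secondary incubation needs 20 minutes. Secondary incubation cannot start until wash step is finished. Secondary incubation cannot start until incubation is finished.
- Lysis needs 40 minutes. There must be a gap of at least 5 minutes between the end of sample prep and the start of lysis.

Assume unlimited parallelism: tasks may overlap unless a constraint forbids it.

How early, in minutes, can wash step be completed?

205

Sample prep cannot begin until its own release at minute 30. It runs from minute 30 to 30 + 15 = minute 45.
The centrifuge run cannot begin until sample prep (finishes minute 45). It runs from minute 45 to 45 + 25 = minute 70.
Lysis cannot begin until sample prep (finishes minute 45, plus 5-minute gap → minute 50). It runs from minute 50 to 50 + 40 = minute 90.
Incubation cannot start until lysis (finishes minute 90); sample prep (finishes minute 45). The controlling bound is minute 90, so incubation finishes at 90 + 60 = minute 150.
Wash step needs all of incubation (finishes minute 150); the centrifuge run (finishes minute 70, plus 20-minute gap → minute 90); sample prep (finishes minute 45). That puts its earliest start at minute 150; it finishes at 150 + 55 = minute 205.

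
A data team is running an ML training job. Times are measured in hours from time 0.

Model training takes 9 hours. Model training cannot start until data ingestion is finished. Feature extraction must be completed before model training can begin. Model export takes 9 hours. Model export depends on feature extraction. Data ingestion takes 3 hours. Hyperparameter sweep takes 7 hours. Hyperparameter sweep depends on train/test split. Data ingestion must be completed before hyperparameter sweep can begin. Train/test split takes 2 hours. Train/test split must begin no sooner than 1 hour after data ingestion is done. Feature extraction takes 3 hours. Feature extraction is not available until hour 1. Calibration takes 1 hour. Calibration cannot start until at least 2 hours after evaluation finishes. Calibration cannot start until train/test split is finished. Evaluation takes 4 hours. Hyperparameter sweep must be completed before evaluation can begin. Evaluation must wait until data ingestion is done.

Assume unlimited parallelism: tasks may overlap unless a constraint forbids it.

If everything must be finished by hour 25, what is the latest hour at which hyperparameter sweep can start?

To finish by hour 25, calibration (duration 1) must start no later than hour 24.
Evaluation feeds into calibration (must start by hour 24, minus 2-hour gap → hour 22); so evaluation must finish by hour 22 and therefore start by hour 18.
Hyperparameter sweep feeds into evaluation (must start by hour 18); so hyperparameter sweep must finish by hour 18 and therefore start by hour 11.

11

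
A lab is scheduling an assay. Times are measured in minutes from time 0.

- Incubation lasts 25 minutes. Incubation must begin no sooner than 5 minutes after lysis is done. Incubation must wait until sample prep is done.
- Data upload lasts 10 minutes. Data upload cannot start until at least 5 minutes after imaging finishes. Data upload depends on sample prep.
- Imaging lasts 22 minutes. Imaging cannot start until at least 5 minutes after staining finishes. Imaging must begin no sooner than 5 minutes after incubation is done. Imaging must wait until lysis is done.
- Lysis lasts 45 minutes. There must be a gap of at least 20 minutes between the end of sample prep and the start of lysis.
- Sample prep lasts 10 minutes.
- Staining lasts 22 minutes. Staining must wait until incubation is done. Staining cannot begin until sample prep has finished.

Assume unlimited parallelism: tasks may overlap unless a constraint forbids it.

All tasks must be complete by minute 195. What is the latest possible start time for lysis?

Data upload must finish by minute 195; it takes 10 minutes, so it must start by 195 − 10 = minute 185.
Imaging feeds into data upload (must start by minute 185, minus 5-minute gap → minute 180); so imaging must finish by minute 180 and therefore start by minute 158.
Staining feeds into imaging (must start by minute 158, minus 5-minute gap → minute 153); so staining must finish by minute 153 and therefore start by minute 131.
Incubation must finish in time for staining (must start by minute 131); imaging (must start by minute 158, minus 5-minute gap → minute 153). The tightest is minute 131, so incubation must start by 131 − 25 = minute 106.
Lysis must finish in time for incubation (must start by minute 106, minus 5-minute gap → minute 101); imaging (must start by minute 158). The tightest is minute 101, so lysis must start by 101 − 45 = minute 56.

56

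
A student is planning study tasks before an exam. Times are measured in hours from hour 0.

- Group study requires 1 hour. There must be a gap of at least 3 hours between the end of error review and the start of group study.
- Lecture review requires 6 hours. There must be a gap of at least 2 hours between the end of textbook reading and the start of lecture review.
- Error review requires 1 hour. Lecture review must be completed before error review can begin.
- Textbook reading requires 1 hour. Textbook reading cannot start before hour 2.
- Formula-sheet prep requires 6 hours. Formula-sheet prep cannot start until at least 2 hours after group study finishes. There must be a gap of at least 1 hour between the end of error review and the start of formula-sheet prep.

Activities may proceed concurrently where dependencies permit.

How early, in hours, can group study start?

After its own release at hour 2, textbook reading can start at hour 2 and finishes at hour 3.
Lecture review cannot begin until textbook reading (finishes hour 3, plus 2-hour gap → hour 5). It runs from hour 5 to 5 + 6 = hour 11.
After lecture review (finishes hour 11), error review can start at hour 11 and finishes at hour 12.
Group study waits on error review (finishes hour 12, plus 3-hour gap → hour 15), so the earliest it can start is hour 15.

15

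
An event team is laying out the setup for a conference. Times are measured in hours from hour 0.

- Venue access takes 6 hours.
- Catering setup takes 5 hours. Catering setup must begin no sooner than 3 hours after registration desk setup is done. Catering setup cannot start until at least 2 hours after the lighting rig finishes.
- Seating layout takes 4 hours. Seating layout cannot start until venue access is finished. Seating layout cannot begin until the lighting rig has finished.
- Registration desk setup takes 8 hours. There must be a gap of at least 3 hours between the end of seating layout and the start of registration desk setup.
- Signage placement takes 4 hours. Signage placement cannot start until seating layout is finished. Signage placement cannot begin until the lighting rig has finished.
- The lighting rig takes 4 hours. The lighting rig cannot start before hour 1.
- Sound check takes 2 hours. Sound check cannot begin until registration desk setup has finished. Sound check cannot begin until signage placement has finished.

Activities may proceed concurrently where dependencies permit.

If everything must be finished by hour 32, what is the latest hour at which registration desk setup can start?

Nothing follows catering setup; the deadline of hour 32 is its only limit. It must start by 32 − 5 = hour 27.
Sound check must finish by hour 32; it takes 2 hours, so it must start by 32 − 2 = hour 30.
Registration desk setup must finish in time for catering setup (must start by hour 27, minus 3-hour gap → hour 24); sound check (must start by hour 30). The tightest is hour 24, so registration desk setup must start by 24 − 8 = hour 16.

16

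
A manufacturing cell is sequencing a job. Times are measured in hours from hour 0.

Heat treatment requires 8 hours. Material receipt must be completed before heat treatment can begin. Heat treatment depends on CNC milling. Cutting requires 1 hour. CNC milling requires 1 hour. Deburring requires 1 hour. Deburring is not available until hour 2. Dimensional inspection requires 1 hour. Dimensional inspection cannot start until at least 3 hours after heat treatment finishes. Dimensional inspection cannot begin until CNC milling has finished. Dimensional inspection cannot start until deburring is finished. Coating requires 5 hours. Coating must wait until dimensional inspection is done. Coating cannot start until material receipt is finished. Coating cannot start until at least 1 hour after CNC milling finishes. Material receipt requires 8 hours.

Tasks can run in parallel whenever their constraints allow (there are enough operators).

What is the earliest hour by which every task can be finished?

Nothing blocks CNC milling, so it runs from hour 0 to hour 1.
After its own release at hour 2, deburring can start at hour 2 and finishes at hour 3.
Cutting can start immediately at hour 0; it finishes at hour 1.
Nothing blocks material receipt, so it runs from hour 0 to hour 8.
Heat treatment needs all of material receipt (finishes hour 8); CNC milling (finishes hour 1). That puts its earliest start at hour 8; it finishes at 8 + 8 = hour 16.
Dimensional inspection cannot start until heat treatment (finishes hour 16, plus 3-hour gap → hour 19); CNC milling (finishes hour 1); deburring (finishes hour 3). The controlling bound is hour 19, so dimensional inspection finishes at 19 + 1 = hour 20.
Coating needs all of dimensional inspection (finishes hour 20); material receipt (finishes hour 8); CNC milling (finishes hour 1, plus 1-hour gap → hour 2). That puts its earliest start at hour 20; it finishes at 20 + 5 = hour 25.
All tasks are finished once the last one completes. Finish times: Material receipt at 8, Cutting at 1, Deburring at 3, CNC milling at 1, Heat treatment at 16, Dimensional inspection at 20, Coating at 25. The latest is hour 25.

25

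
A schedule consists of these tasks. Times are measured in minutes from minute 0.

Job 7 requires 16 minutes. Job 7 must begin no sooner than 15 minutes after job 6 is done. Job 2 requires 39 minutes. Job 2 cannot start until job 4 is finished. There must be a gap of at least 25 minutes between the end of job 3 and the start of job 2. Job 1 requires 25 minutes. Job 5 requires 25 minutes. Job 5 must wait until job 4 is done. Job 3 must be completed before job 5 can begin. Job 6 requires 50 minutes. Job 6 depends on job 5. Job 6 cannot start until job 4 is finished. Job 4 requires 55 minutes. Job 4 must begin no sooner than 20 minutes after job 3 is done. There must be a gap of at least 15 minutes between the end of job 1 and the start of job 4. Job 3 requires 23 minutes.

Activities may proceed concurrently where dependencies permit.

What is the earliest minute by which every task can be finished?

Job 3 can start immediately at minute 0; it finishes at minute 23.
Nothing blocks job 1, so it runs from minute 0 to minute 25.
Job 4 has to wait for job 3 (finishes minute 23, plus 20-minute gap → minute 43); job 1 (finishes minute 25, plus 15-minute gap → minute 40). The latest of these is minute 43, so job 4 runs minute 43 to 43 + 55 = minute 98.
For job 5: job 4 (finishes minute 98); job 3 (finishes minute 23). Taking the maximum gives a start of minute 98, and it finishes at 98 + 25 = minute 123.
Job 6 cannot start until job 5 (finishes minute 123); job 4 (finishes minute 98). The controlling bound is minute 123, so job 6 finishes at 123 + 50 = minute 173.
Job 7 waits on job 6 (finishes minute 173, plus 15-minute gap → minute 188), so it starts at minute 188 and finishes at 188 + 16 = minute 204.
Job 2 cannot start until job 4 (finishes minute 98); job 3 (finishes minute 23, plus 25-minute gap → minute 48). The controlling bound is minute 98, so job 2 finishes at 98 + 39 = minute 137.
All tasks are finished once the last one completes. Finish times: Job 1 at 25, Job 2 at 137, Job 3 at 23, Job 4 at 98, Job 5 at 123, Job 6 at 173, Job 7 at 204. The latest is minute 204.

204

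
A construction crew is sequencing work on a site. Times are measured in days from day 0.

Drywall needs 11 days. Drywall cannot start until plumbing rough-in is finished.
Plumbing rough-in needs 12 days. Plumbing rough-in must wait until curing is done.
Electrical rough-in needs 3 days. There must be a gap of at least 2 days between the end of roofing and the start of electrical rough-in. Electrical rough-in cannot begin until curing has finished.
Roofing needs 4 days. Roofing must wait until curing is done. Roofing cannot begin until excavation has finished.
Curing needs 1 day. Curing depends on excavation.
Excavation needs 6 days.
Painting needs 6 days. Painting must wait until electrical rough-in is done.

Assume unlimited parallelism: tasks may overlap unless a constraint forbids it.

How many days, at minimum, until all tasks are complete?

Excavation can start immediately at day 0; it finishes at day 6.
Curing cannot begin until excavation (finishes day 6). It runs from day 6 to 6 + 1 = day 7.
Plumbing rough-in waits on curing (finishes day 7), so it starts at day 7 and finishes at 7 + 12 = day 19.
Drywall waits on plumbing rough-in (finishes day 19), so it starts at day 19 and finishes at 19 + 11 = day 30.
For roofing: curing (finishes day 7); excavation (finishes day 6). Taking the maximum gives a start of day 7, and it finishes at 7 + 4 = day 11.
Electrical rough-in cannot start until roofing (finishes day 11, plus 2-day gap → day 13); curing (finishes day 7). The controlling bound is day 13, so electrical rough-in finishes at 13 + 3 = day 16.
After electrical rough-in (finishes day 16), painting can start at day 16 and finishes at day 22.
All tasks are finished once the last one completes. Finish times: Excavation at 6, Curing at 7, Roofing at 11, Plumbing rough-in at 19, Electrical rough-in at 16, Drywall at 30, Painting at 22. The latest is day 30.

30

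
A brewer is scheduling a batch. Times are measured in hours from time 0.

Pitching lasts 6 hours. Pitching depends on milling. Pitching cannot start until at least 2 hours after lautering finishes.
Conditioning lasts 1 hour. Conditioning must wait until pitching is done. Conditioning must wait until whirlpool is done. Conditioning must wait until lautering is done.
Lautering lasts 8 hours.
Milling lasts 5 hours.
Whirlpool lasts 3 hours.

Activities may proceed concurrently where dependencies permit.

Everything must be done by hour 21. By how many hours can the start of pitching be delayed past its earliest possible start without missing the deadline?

4

Lautering has no prerequisites, so it starts at hour 0 and finishes at hour 8.
Milling has no prerequisites, so it starts at hour 0 and finishes at hour 5.
Pitching cannot start until milling (finishes hour 5); lautering (finishes hour 8, plus 2-hour gap → hour 10). The controlling bound is hour 10, so pitching finishes at 10 + 6 = hour 16.

Working backward from the deadline:
To finish by hour 21, conditioning (duration 1) must start no later than hour 20.
Since conditioning (must start by hour 20) depends on it, pitching must finish by hour 20. Backing off its 6-hour duration gives a latest start of hour 14.
So pitching can start as early as hour 10 and as late as hour 14, giving 14 − 10 = 4 hours of slack.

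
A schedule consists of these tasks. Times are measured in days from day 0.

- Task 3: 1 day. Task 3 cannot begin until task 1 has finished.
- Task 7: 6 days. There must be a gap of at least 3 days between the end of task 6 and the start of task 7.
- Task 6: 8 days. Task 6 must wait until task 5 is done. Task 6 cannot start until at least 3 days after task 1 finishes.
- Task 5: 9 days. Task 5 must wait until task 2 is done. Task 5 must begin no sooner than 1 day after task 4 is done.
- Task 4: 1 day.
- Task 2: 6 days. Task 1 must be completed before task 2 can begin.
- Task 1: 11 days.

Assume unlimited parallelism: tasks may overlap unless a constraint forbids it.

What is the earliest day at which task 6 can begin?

26

Nothing blocks task 4, so it runs from day 0 to day 1.
Task 1 can start immediately at day 0; it finishes at day 11.
After task 1 (finishes day 11), task 2 can start at day 11 and finishes at day 17.
Task 5 needs all of task 2 (finishes day 17); task 4 (finishes day 1, plus 1-day gap → day 2). That puts its earliest start at day 17; it finishes at 17 + 9 = day 26.
Task 6 waits on task 5 (finishes day 26); task 1 (finishes day 11, plus 3-day gap → day 14). The latest of these is day 26, which is the earliest task 6 can start.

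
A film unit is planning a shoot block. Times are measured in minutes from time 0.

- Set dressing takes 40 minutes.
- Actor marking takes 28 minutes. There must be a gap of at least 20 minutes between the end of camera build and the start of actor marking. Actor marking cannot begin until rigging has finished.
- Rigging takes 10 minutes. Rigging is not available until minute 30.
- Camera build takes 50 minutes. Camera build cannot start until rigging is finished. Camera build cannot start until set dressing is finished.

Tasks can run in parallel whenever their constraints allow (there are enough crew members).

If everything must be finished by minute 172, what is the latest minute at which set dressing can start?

34

Actor marking has no dependents, so it just needs to finish by minute 172. Starting by 172 − 28 = minute 144 achieves that.
Camera build has to be done before actor marking (must start by minute 144, minus 20-minute gap → minute 124). That means finishing by minute 124, i.e. starting by 124 − 50 = minute 74.
Since camera build (must start by minute 74) depends on it, set dressing must finish by minute 74. Backing off its 40-minute duration gives a latest start of minute 34.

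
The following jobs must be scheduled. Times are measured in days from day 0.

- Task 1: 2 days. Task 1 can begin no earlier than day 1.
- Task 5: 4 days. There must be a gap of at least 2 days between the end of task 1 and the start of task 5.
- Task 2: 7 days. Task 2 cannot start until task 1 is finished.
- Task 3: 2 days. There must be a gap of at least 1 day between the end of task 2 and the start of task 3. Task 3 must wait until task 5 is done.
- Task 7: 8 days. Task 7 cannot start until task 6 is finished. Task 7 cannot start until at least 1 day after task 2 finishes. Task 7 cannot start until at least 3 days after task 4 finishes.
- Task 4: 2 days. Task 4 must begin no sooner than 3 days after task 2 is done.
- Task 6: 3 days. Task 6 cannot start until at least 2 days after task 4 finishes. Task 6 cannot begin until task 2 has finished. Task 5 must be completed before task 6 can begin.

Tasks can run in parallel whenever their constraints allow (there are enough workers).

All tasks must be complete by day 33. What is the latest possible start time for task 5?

18

To finish by day 33, task 3 (duration 2) must start no later than day 31.
Nothing follows task 7; the deadline of day 33 is its only limit. It must start by 33 − 8 = day 25.
Since task 7 (must start by day 25) depends on it, task 6 must finish by day 25. Backing off its 3-day duration gives a latest start of day 22.
Task 5 must finish in time for task 3 (must start by day 31); task 6 (must start by day 22). The tightest is day 22, so task 5 must start by 22 − 4 = day 18.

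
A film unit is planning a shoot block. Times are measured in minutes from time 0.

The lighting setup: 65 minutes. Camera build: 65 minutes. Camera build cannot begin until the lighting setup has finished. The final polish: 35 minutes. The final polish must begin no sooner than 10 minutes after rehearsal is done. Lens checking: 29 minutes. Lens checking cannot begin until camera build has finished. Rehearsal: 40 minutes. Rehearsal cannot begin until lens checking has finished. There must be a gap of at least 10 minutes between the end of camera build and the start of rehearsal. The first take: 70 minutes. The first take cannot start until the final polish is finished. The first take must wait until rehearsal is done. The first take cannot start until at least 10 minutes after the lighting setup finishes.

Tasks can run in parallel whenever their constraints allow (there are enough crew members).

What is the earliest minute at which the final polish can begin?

Nothing blocks the lighting setup, so it runs from minute 0 to minute 65.
Camera build cannot begin until the lighting setup (finishes minute 65). It runs from minute 65 to 65 + 65 = minute 130.
Lens checking waits on camera build (finishes minute 130), so it starts at minute 130 and finishes at 130 + 29 = minute 159.
Rehearsal cannot start until lens checking (finishes minute 159); camera build (finishes minute 130, plus 10-minute gap → minute 140). The controlling bound is minute 159, so rehearsal finishes at 159 + 40 = minute 199.
The final polish waits on rehearsal (finishes minute 199, plus 10-minute gap → minute 209), so the earliest it can start is minute 209.

209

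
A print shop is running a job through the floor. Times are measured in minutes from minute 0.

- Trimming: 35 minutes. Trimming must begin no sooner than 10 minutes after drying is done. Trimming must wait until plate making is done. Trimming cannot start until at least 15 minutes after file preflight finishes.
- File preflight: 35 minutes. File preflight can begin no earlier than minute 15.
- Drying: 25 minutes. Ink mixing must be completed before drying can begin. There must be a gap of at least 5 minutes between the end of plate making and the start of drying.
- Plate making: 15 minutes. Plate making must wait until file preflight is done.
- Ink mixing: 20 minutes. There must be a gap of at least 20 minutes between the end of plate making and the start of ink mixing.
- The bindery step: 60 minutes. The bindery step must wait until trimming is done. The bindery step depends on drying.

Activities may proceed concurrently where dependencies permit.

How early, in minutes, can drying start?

File preflight waits on its own release at minute 15, so it starts at minute 15 and finishes at 15 + 35 = minute 50.
Plate making cannot begin until file preflight (finishes minute 50). It runs from minute 50 to 50 + 15 = minute 65.
Ink mixing cannot begin until plate making (finishes minute 65, plus 20-minute gap → minute 85). It runs from minute 85 to 85 + 20 = minute 105.
Drying waits on ink mixing (finishes minute 105); plate making (finishes minute 65, plus 5-minute gap → minute 70). The latest of these is minute 105, which is the earliest drying can start.

105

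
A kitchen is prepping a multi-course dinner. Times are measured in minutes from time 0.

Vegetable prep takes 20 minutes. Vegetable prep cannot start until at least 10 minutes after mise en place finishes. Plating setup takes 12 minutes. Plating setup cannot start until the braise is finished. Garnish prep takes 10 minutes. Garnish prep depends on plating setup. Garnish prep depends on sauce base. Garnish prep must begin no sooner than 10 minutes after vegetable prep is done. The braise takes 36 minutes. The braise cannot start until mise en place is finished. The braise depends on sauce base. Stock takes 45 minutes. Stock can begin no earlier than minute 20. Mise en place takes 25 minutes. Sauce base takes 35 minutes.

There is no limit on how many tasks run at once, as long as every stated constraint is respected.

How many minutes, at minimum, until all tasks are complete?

Sauce base has no prerequisites, so it starts at minute 0 and finishes at minute 35.
Stock waits on its own release at minute 20, so it starts at minute 20 and finishes at 20 + 45 = minute 65.
Nothing blocks mise en place, so it runs from minute 0 to minute 25.
Vegetable prep cannot begin until mise en place (finishes minute 25, plus 10-minute gap → minute 35). It runs from minute 35 to 35 + 20 = minute 55.
The braise has to wait for mise en place (finishes minute 25); sauce base (finishes minute 35). The latest of these is minute 35, so the braise runs minute 35 to 35 + 36 = minute 71.
After the braise (finishes minute 71), plating setup can start at minute 71 and finishes at minute 83.
Garnish prep needs all of plating setup (finishes minute 83); sauce base (finishes minute 35); vegetable prep (finishes minute 55, plus 10-minute gap → minute 65). That puts its earliest start at minute 83; it finishes at 83 + 10 = minute 93.
All tasks are finished once the last one completes. Finish times: Mise en place at 25, Stock at 65, Sauce base at 35, The braise at 71, Vegetable prep at 55, Plating setup at 83, Garnish prep at 93. The latest is minute 93.

93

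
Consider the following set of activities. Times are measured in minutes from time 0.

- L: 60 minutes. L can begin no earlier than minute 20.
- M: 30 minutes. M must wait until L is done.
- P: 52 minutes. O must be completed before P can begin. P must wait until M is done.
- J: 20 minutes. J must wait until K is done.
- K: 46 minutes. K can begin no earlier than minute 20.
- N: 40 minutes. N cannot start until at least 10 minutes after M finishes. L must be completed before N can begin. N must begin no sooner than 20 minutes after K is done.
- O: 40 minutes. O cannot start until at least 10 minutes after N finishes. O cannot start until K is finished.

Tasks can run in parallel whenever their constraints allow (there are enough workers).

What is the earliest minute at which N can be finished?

After its own release at minute 20, L can start at minute 20 and finishes at minute 80.
M waits on L (finishes minute 80), so it starts at minute 80 and finishes at 80 + 30 = minute 110.
K waits on its own release at minute 20, so it starts at minute 20 and finishes at 20 + 46 = minute 66.
For N: M (finishes minute 110, plus 10-minute gap → minute 120); L (finishes minute 80); K (finishes minute 66, plus 20-minute gap → minute 86). Taking the maximum gives a start of minute 120, and it finishes at 120 + 40 = minute 160.

160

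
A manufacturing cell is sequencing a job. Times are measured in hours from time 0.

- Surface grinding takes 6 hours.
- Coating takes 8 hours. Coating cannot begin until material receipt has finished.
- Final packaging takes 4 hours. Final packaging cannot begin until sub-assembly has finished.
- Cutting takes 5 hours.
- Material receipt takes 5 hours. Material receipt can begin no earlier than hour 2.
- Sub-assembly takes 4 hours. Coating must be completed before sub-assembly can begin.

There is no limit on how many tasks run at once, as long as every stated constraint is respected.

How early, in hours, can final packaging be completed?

23

After its own release at hour 2, material receipt can start at hour 2 and finishes at hour 7.
Coating cannot begin until material receipt (finishes hour 7). It runs from hour 7 to 7 + 8 = hour 15.
After coating (finishes hour 15), sub-assembly can start at hour 15 and finishes at hour 19.
After sub-assembly (finishes hour 19), final packaging can start at hour 19 and finishes at hour 23.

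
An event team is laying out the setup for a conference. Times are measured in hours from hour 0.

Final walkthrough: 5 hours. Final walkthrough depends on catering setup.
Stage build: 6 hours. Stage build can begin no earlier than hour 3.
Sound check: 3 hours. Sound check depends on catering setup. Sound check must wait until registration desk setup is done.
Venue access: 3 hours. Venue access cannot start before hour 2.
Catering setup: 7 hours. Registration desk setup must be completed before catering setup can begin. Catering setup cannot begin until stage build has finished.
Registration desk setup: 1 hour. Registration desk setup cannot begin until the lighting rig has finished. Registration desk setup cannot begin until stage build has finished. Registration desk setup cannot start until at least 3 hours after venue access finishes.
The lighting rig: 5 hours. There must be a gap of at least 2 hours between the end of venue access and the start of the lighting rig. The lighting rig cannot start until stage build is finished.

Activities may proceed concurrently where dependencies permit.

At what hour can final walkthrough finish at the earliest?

Stage build cannot begin until its own release at hour 3. It runs from hour 3 to 3 + 6 = hour 9.
After its own release at hour 2, venue access can start at hour 2 and finishes at hour 5.
The lighting rig needs all of venue access (finishes hour 5, plus 2-hour gap → hour 7); stage build (finishes hour 9). That puts its earliest start at hour 9; it finishes at 9 + 5 = hour 14.
Registration desk setup cannot start until the lighting rig (finishes hour 14); stage build (finishes hour 9); venue access (finishes hour 5, plus 3-hour gap → hour 8). The controlling bound is hour 14, so registration desk setup finishes at 14 + 1 = hour 15.
Catering setup needs all of registration desk setup (finishes hour 15); stage build (finishes hour 9). That puts its earliest start at hour 15; it finishes at 15 + 7 = hour 22.
Final walkthrough waits on catering setup (finishes hour 22), so it starts at hour 22 and finishes at 22 + 5 = hour 27.

27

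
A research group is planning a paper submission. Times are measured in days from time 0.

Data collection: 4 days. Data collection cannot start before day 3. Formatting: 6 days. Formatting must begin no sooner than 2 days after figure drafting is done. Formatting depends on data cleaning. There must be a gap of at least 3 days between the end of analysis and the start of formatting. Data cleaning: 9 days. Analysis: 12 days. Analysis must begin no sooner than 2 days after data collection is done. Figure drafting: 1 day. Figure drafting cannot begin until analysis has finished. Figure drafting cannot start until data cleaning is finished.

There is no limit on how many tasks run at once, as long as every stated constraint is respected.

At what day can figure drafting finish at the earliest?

Data cleaning has no prerequisites, so it starts at day 0 and finishes at day 9.
Data collection cannot begin until its own release at day 3. It runs from day 3 to 3 + 4 = day 7.
Analysis waits on data collection (finishes day 7, plus 2-day gap → day 9), so it starts at day 9 and finishes at 9 + 12 = day 21.
Figure drafting needs all of analysis (finishes day 21); data cleaning (finishes day 9). That puts its earliest start at day 21; it finishes at 21 + 1 = day 22.

22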